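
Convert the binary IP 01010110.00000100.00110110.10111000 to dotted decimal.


01010110 = 86
00000100 = 4
00110110 = 54
10111000 = 184
IP: 86.4.54.184


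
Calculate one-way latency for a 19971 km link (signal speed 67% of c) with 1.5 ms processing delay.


Speed = 0.67 * 3e5 km/s = 201000 km/s
Propagation delay = 19971 / 201000 = 0.0994 s = 99.3582 ms
Processing delay = 1.5 ms
Total one-way latency = 100.8582 ms


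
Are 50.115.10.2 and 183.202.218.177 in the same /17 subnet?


Mask: 255.255.128.0
50.115.10.2 AND mask = 50.115.0.0
183.202.218.177 AND mask = 183.202.128.0
No, different subnets (50.115.0.0 vs 183.202.128.0)


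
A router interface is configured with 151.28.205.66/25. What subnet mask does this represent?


/25 means 25 network bits, 7 host bits
Binary: 11111111111111111111111110000000
Mask: 255.255.255.128


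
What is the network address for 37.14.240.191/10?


IP:   00100101.00001110.11110000.10111111
Mask: 11111111.11000000.00000000.00000000
AND operation:
Net:  00100101.00000000.00000000.00000000
Network: 37.0.0.0/10


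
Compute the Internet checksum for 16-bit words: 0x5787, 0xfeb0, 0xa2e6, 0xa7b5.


Sum all words (with carry folding):
+ 0x5787 = 0x5787
+ 0xfeb0 = 0x5638
+ 0xa2e6 = 0xf91e
+ 0xa7b5 = 0xa0d4
One's complement: ~0xa0d4
Checksum = 0x5f2b


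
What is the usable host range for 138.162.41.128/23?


Network: 138.162.40.0
Broadcast: 138.162.41.255
First usable = network + 1
Last usable = broadcast - 1
Range: 138.162.40.1 to 138.162.41.254


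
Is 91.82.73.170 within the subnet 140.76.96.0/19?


Subnet network: 140.76.96.0
Test IP AND mask: 91.82.64.0
No, 91.82.73.170 is not in 140.76.96.0/19


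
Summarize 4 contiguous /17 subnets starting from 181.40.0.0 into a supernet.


Original prefix: /17
Number of subnets: 4 = 2^2
New prefix = 17 - 2 = 15
Supernet: 181.40.0.0/15


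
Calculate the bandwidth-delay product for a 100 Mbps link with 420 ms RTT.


BDP = bandwidth * RTT
= 100 Mbps * 420 ms
= 100 * 1e6 * 420 / 1000 bits
= 42000000 bits
= 5250000 bytes
= 5126.9531 KB
BDP = 42000000 bits (5250000 bytes)


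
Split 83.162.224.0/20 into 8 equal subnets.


New prefix = 20 + 3 = 23
Each subnet has 512 addresses
  83.162.224.0/23
  83.162.226.0/23
  83.162.228.0/23
  83.162.230.0/23
  83.162.232.0/23
  83.162.234.0/23
  83.162.236.0/23
  83.162.238.0/23
Subnets: 83.162.224.0/23, 83.162.226.0/23, 83.162.228.0/23, 83.162.230.0/23, 83.162.232.0/23, 83.162.234.0/23, 83.162.236.0/23, 83.162.238.0/23


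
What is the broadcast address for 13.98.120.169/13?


Network: 13.96.0.0/13
Host bits = 19
Set all host bits to 1:
Broadcast: 13.103.255.255


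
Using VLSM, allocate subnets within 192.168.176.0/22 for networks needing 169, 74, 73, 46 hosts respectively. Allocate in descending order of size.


169 hosts -> /24 (254 usable): 192.168.176.0/24
74 hosts -> /25 (126 usable): 192.168.177.0/25
73 hosts -> /25 (126 usable): 192.168.177.128/25
46 hosts -> /26 (62 usable): 192.168.178.0/26
Allocation: 192.168.176.0/24 (169 hosts, 254 usable); 192.168.177.0/25 (74 hosts, 126 usable); 192.168.177.128/25 (73 hosts, 126 usable); 192.168.178.0/26 (46 hosts, 62 usable)


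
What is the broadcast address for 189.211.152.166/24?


Network: 189.211.152.0/24
Host bits = 8
Set all host bits to 1:
Broadcast: 189.211.152.255


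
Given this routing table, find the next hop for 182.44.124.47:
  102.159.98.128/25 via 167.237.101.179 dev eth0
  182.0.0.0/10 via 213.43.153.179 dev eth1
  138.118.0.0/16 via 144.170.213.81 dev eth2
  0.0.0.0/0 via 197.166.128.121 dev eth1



Longest prefix match for 182.44.124.47:
  /25 102.159.98.128: no
  /10 182.0.0.0: MATCH
  /16 138.118.0.0: no
  /0 0.0.0.0: MATCH
Selected: next-hop 213.43.153.179 via eth1 (matched /10)


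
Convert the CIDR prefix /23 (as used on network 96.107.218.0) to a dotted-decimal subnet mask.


/23 means 23 network bits, 9 host bits
Binary: 11111111111111111111111000000000
Mask: 255.255.254.0


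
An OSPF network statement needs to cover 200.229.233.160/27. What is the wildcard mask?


Subnet mask: 255.255.255.224
Wildcard = 255.255.255.255 - subnet mask
255 - 255 = 0
255 - 255 = 0
255 - 255 = 0
255 - 224 = 31
Wildcard: 0.0.0.31


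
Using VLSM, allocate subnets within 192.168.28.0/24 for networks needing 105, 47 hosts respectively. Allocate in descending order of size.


105 hosts -> /25 (126 usable): 192.168.28.0/25
47 hosts -> /26 (62 usable): 192.168.28.128/26
Allocation: 192.168.28.0/25 (105 hosts, 126 usable); 192.168.28.128/26 (47 hosts, 62 usable)


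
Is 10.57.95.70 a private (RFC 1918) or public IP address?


RFC 1918 private ranges:
  10.0.0.0/8 (10.0.0.0 - 10.255.255.255)
  172.16.0.0/12 (172.16.0.0 - 172.31.255.255)
  192.168.0.0/16 (192.168.0.0 - 192.168.255.255)
Private (in 10.0.0.0/8)


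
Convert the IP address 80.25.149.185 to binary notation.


80 = 01010000
25 = 00011001
149 = 10010101
185 = 10111001
Binary: 01010000.00011001.10010101.10111001


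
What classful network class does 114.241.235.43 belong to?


First octet: 114
Binary: 01110010
0xxxxxxx -> Class A (1-126)
Class A, default mask 255.0.0.0 (/8)


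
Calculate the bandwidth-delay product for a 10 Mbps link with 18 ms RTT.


BDP = bandwidth * RTT
= 10 Mbps * 18 ms
= 10 * 1e6 * 18 / 1000 bits
= 180000 bits
= 22500 bytes
= 21.9727 KB
BDP = 180000 bits (22500 bytes)


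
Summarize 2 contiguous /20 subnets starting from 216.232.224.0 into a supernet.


Original prefix: /20
Number of subnets: 2 = 2^1
New prefix = 20 - 1 = 19
Supernet: 216.232.224.0/19


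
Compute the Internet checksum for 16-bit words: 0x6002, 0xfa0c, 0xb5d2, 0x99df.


Sum all words (with carry folding):
+ 0x6002 = 0x6002
+ 0xfa0c = 0x5a0f
+ 0xb5d2 = 0x0fe2
+ 0x99df = 0xa9c1
One's complement: ~0xa9c1
Checksum = 0x563e


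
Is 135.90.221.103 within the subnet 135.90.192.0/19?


Subnet network: 135.90.192.0
Test IP AND mask: 135.90.192.0
Yes, 135.90.221.103 is in 135.90.192.0/19


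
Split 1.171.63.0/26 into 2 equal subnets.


New prefix = 26 + 1 = 27
Each subnet has 32 addresses
  1.171.63.0/27
  1.171.63.32/27
Subnets: 1.171.63.0/27, 1.171.63.32/27


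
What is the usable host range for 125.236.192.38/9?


Network: 125.128.0.0
Broadcast: 125.255.255.255
First usable = network + 1
Last usable = broadcast - 1
Range: 125.128.0.1 to 125.255.255.254


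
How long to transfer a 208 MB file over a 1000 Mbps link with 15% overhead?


Effective throughput = 1000 * (1 - 15/100) = 850 Mbps
File size in Mb = 208 * 8 = 1664 Mb
Time = 1664 / 850
Time = 1.9576 seconds


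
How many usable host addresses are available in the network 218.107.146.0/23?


Host bits = 32 - 23 = 9
Total addresses = 2^9 = 512
Usable = total - 2 (network and broadcast)
Usable hosts: 510


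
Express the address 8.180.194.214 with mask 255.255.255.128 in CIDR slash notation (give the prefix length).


Binary: 11111111.11111111.11111111.10000000
Count leading 1s
Prefix: /25


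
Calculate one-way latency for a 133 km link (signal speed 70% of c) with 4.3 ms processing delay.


Speed = 0.7 * 3e5 km/s = 210000 km/s
Propagation delay = 133 / 210000 = 0.0006 s = 0.6333 ms
Processing delay = 4.3 ms
Total one-way latency = 4.9333 ms


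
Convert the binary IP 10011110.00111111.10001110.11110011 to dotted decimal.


10011110 = 158
00111111 = 63
10001110 = 142
11110011 = 243
IP: 158.63.142.243


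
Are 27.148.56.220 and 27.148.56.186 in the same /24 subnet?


Mask: 255.255.255.0
27.148.56.220 AND mask = 27.148.56.0
27.148.56.186 AND mask = 27.148.56.0
Yes, same subnet (27.148.56.0)


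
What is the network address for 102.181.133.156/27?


IP:   01100110.10110101.10000101.10011100
Mask: 11111111.11111111.11111111.11100000
AND operation:
Net:  01100110.10110101.10000101.10000000
Network: 102.181.133.128/27


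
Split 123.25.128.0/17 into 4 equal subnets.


New prefix = 17 + 2 = 19
Each subnet has 8192 addresses
  123.25.128.0/19
  123.25.160.0/19
  123.25.192.0/19
  123.25.224.0/19
Subnets: 123.25.128.0/19, 123.25.160.0/19, 123.25.192.0/19, 123.25.224.0/19


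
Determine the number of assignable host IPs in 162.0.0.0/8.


Host bits = 32 - 8 = 24
Total addresses = 2^24 = 16777216
Usable = total - 2 (network and broadcast)
Usable hosts: 16777214


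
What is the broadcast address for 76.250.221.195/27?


Network: 76.250.221.192/27
Host bits = 5
Set all host bits to 1:
Broadcast: 76.250.221.223


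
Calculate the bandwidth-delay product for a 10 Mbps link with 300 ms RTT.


BDP = bandwidth * RTT
= 10 Mbps * 300 ms
= 10 * 1e6 * 300 / 1000 bits
= 3000000 bits
= 375000 bytes
= 366.2109 KB
BDP = 3000000 bits (375000 bytes)


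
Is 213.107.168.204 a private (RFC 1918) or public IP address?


RFC 1918 private ranges:
  10.0.0.0/8 (10.0.0.0 - 10.255.255.255)
  172.16.0.0/12 (172.16.0.0 - 172.31.255.255)
  192.168.0.0/16 (192.168.0.0 - 192.168.255.255)
Public (not in any RFC 1918 range)


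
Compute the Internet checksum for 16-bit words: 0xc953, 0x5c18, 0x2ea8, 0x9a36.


Sum all words (with carry folding):
+ 0xc953 = 0xc953
+ 0x5c18 = 0x256c
+ 0x2ea8 = 0x5414
+ 0x9a36 = 0xee4a
One's complement: ~0xee4a
Checksum = 0x11b5


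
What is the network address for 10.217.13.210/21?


IP:   00001010.11011001.00001101.11010010
Mask: 11111111.11111111.11111000.00000000
AND operation:
Net:  00001010.11011001.00001000.00000000
Network: 10.217.8.0/21


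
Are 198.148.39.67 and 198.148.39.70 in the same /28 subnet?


Mask: 255.255.255.240
198.148.39.67 AND mask = 198.148.39.64
198.148.39.70 AND mask = 198.148.39.64
Yes, same subnet (198.148.39.64)


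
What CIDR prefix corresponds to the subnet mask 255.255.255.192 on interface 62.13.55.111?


Binary: 11111111.11111111.11111111.11000000
Count leading 1s
Prefix: /26


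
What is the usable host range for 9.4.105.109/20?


Network: 9.4.96.0
Broadcast: 9.4.111.255
First usable = network + 1
Last usable = broadcast - 1
Range: 9.4.96.1 to 9.4.111.254


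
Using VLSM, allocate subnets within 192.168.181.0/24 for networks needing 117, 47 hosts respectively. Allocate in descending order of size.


117 hosts -> /25 (126 usable): 192.168.181.0/25
47 hosts -> /26 (62 usable): 192.168.181.128/26
Allocation: 192.168.181.0/25 (117 hosts, 126 usable); 192.168.181.128/26 (47 hosts, 62 usable)


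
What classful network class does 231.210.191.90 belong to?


First octet: 231
Binary: 11100111
1110xxxx -> Class D (224-239)
Class D (multicast), default mask N/A


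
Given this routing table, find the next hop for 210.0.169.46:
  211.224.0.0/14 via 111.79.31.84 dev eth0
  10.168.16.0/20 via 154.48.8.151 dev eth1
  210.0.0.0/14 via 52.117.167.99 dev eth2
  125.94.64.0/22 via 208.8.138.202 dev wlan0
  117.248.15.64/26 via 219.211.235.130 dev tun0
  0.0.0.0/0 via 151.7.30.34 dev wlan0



Longest prefix match for 210.0.169.46:
  /14 211.224.0.0: no
  /20 10.168.16.0: no
  /14 210.0.0.0: MATCH
  /22 125.94.64.0: no
  /26 117.248.15.64: no
  /0 0.0.0.0: MATCH
Selected: next-hop 52.117.167.99 via eth2 (matched /14)


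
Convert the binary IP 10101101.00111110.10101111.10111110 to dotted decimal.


10101101 = 173
00111110 = 62
10101111 = 175
10111110 = 190
IP: 173.62.175.190


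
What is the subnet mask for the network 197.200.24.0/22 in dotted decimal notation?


/22 means 22 network bits, 10 host bits
Binary: 11111111111111111111110000000000
Mask: 255.255.252.0


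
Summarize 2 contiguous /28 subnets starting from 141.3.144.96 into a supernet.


Original prefix: /28
Number of subnets: 2 = 2^1
New prefix = 28 - 1 = 27
Supernet: 141.3.144.96/27


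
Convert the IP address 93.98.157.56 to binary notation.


93 = 01011101
98 = 01100010
157 = 10011101
56 = 00111000
Binary: 01011101.01100010.10011101.00111000


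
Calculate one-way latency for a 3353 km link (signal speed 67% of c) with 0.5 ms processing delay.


Speed = 0.67 * 3e5 km/s = 201000 km/s
Propagation delay = 3353 / 201000 = 0.0167 s = 16.6816 ms
Processing delay = 0.5 ms
Total one-way latency = 17.1816 ms


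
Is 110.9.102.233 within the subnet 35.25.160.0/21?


Subnet network: 35.25.160.0
Test IP AND mask: 110.9.96.0
No, 110.9.102.233 is not in 35.25.160.0/21


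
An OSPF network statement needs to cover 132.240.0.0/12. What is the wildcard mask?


Subnet mask: 255.240.0.0
Wildcard = 255.255.255.255 - subnet mask
255 - 255 = 0
255 - 240 = 15
255 - 0 = 255
255 - 0 = 255
Wildcard: 0.15.255.255


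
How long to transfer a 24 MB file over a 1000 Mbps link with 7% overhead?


Effective throughput = 1000 * (1 - 7/100) = 930.0 Mbps
File size in Mb = 24 * 8 = 192 Mb
Time = 192 / 930.0
Time = 0.2065 seconds


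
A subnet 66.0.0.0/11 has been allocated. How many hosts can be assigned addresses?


Host bits = 32 - 11 = 21
Total addresses = 2^21 = 2097152
Usable = total - 2 (network and broadcast)
Usable hosts: 2097150


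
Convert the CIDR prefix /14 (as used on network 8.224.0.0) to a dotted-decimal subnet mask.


/14 means 14 network bits, 18 host bits
Binary: 11111111111111000000000000000000
Mask: 255.252.0.0


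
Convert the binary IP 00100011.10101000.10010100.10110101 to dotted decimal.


00100011 = 35
10101000 = 168
10010100 = 148
10110101 = 181
IP: 35.168.148.181


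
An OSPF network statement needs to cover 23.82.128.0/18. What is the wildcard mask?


Subnet mask: 255.255.192.0
Wildcard = 255.255.255.255 - subnet mask
255 - 255 = 0
255 - 255 = 0
255 - 192 = 63
255 - 0 = 255
Wildcard: 0.0.63.255


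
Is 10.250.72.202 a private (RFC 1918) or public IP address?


RFC 1918 private ranges:
  10.0.0.0/8 (10.0.0.0 - 10.255.255.255)
  172.16.0.0/12 (172.16.0.0 - 172.31.255.255)
  192.168.0.0/16 (192.168.0.0 - 192.168.255.255)
Private (in 10.0.0.0/8)


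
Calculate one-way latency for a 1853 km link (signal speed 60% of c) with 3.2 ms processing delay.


Speed = 0.6 * 3e5 km/s = 180000 km/s
Propagation delay = 1853 / 180000 = 0.0103 s = 10.2944 ms
Processing delay = 3.2 ms
Total one-way latency = 13.4944 ms


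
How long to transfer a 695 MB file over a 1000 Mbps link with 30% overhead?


Effective throughput = 1000 * (1 - 30/100) = 700 Mbps
File size in Mb = 695 * 8 = 5560 Mb
Time = 5560 / 700
Time = 7.9429 seconds


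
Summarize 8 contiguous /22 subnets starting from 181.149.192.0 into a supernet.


Original prefix: /22
Number of subnets: 8 = 2^3
New prefix = 22 - 3 = 19
Supernet: 181.149.192.0/19


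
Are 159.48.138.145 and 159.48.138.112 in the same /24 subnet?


Mask: 255.255.255.0
159.48.138.145 AND mask = 159.48.138.0
159.48.138.112 AND mask = 159.48.138.0
Yes, same subnet (159.48.138.0)


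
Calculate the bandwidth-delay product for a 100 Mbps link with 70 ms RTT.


BDP = bandwidth * RTT
= 100 Mbps * 70 ms
= 100 * 1e6 * 70 / 1000 bits
= 7000000 bits
= 875000 bytes
= 854.4922 KB
BDP = 7000000 bits (875000 bytes)


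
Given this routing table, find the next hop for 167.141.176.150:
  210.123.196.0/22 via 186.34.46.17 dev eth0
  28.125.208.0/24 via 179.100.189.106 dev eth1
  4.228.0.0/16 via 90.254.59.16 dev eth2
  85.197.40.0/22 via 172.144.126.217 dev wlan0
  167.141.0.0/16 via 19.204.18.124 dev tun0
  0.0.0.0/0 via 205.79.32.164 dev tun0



Longest prefix match for 167.141.176.150:
  /22 210.123.196.0: no
  /24 28.125.208.0: no
  /16 4.228.0.0: no
  /22 85.197.40.0: no
  /16 167.141.0.0: MATCH
  /0 0.0.0.0: MATCH
Selected: next-hop 19.204.18.124 via tun0 (matched /16)


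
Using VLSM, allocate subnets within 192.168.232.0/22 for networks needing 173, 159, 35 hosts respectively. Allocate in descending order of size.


173 hosts -> /24 (254 usable): 192.168.232.0/24
159 hosts -> /24 (254 usable): 192.168.233.0/24
35 hosts -> /26 (62 usable): 192.168.234.0/26
Allocation: 192.168.232.0/24 (173 hosts, 254 usable); 192.168.233.0/24 (159 hosts, 254 usable); 192.168.234.0/26 (35 hosts, 62 usable)


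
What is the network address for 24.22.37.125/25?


IP:   00011000.00010110.00100101.01111101
Mask: 11111111.11111111.11111111.10000000
AND operation:
Net:  00011000.00010110.00100101.00000000
Network: 24.22.37.0/25


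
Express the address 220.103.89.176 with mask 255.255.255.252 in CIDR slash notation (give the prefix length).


Binary: 11111111.11111111.11111111.11111100
Count leading 1s
Prefix: /30


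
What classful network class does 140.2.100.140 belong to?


First octet: 140
Binary: 10001100
10xxxxxx -> Class B (128-191)
Class B, default mask 255.255.0.0 (/16)


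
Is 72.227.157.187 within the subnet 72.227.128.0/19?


Subnet network: 72.227.128.0
Test IP AND mask: 72.227.128.0
Yes, 72.227.157.187 is in 72.227.128.0/19


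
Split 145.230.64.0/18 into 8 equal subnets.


New prefix = 18 + 3 = 21
Each subnet has 2048 addresses
  145.230.64.0/21
  145.230.72.0/21
  145.230.80.0/21
  145.230.88.0/21
  145.230.96.0/21
  145.230.104.0/21
  145.230.112.0/21
  145.230.120.0/21
Subnets: 145.230.64.0/21, 145.230.72.0/21, 145.230.80.0/21, 145.230.88.0/21, 145.230.96.0/21, 145.230.104.0/21, 145.230.112.0/21, 145.230.120.0/21


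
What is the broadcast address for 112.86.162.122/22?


Network: 112.86.160.0/22
Host bits = 10
Set all host bits to 1:
Broadcast: 112.86.163.255


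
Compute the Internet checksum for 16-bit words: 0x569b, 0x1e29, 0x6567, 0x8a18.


Sum all words (with carry folding):
+ 0x569b = 0x569b
+ 0x1e29 = 0x74c4
+ 0x6567 = 0xda2b
+ 0x8a18 = 0x6444
One's complement: ~0x6444
Checksum = 0x9bbb


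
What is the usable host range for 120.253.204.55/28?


Network: 120.253.204.48
Broadcast: 120.253.204.63
First usable = network + 1
Last usable = broadcast - 1
Range: 120.253.204.49 to 120.253.204.62


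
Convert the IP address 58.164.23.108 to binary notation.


58 = 00111010
164 = 10100100
23 = 00010111
108 = 01101100
Binary: 00111010.10100100.00010111.01101100


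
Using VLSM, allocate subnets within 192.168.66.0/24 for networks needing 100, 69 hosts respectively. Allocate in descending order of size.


100 hosts -> /25 (126 usable): 192.168.66.0/25
69 hosts -> /25 (126 usable): 192.168.66.128/25
Allocation: 192.168.66.0/25 (100 hosts, 126 usable); 192.168.66.128/25 (69 hosts, 126 usable)


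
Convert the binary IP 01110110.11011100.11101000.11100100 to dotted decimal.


01110110 = 118
11011100 = 220
11101000 = 232
11100100 = 228
IP: 118.220.232.228


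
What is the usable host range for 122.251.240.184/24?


Network: 122.251.240.0
Broadcast: 122.251.240.255
First usable = network + 1
Last usable = broadcast - 1
Range: 122.251.240.1 to 122.251.240.254


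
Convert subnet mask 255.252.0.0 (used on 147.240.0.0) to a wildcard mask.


Subnet mask: 255.252.0.0
Wildcard = 255.255.255.255 - subnet mask
255 - 255 = 0
255 - 252 = 3
255 - 0 = 255
255 - 0 = 255
Wildcard: 0.3.255.255


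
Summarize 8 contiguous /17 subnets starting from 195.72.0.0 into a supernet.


Original prefix: /17
Number of subnets: 8 = 2^3
New prefix = 17 - 3 = 14
Supernet: 195.72.0.0/14


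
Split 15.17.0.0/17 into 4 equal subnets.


New prefix = 17 + 2 = 19
Each subnet has 8192 addresses
  15.17.0.0/19
  15.17.32.0/19
  15.17.64.0/19
  15.17.96.0/19
Subnets: 15.17.0.0/19, 15.17.32.0/19, 15.17.64.0/19, 15.17.96.0/19


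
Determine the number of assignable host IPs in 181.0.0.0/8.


Host bits = 32 - 8 = 24
Total addresses = 2^24 = 16777216
Usable = total - 2 (network and broadcast)
Usable hosts: 16777214


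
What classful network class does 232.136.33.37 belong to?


First octet: 232
Binary: 11101000
1110xxxx -> Class D (224-239)
Class D (multicast), default mask N/A


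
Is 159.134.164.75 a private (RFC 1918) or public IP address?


RFC 1918 private ranges:
  10.0.0.0/8 (10.0.0.0 - 10.255.255.255)
  172.16.0.0/12 (172.16.0.0 - 172.31.255.255)
  192.168.0.0/16 (192.168.0.0 - 192.168.255.255)
Public (not in any RFC 1918 range)


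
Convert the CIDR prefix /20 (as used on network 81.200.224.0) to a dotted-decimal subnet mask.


/20 means 20 network bits, 12 host bits
Binary: 11111111111111111111000000000000
Mask: 255.255.240.0


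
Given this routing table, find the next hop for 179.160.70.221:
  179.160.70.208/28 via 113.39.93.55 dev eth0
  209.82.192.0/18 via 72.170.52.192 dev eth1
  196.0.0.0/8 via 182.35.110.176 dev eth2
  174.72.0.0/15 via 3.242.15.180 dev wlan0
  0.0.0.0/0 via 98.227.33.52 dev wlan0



Longest prefix match for 179.160.70.221:
  /28 179.160.70.208: MATCH
  /18 209.82.192.0: no
  /8 196.0.0.0: no
  /15 174.72.0.0: no
  /0 0.0.0.0: MATCH
Selected: next-hop 113.39.93.55 via eth0 (matched /28)


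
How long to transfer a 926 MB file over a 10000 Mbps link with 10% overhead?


Effective throughput = 10000 * (1 - 10/100) = 9000 Mbps
File size in Mb = 926 * 8 = 7408 Mb
Time = 7408 / 9000
Time = 0.8231 seconds


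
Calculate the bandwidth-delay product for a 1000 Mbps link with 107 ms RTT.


BDP = bandwidth * RTT
= 1000 Mbps * 107 ms
= 1000 * 1e6 * 107 / 1000 bits
= 107000000 bits
= 13375000 bytes
= 13061.5234 KB
BDP = 107000000 bits (13375000 bytes)


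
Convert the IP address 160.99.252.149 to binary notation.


160 = 10100000
99 = 01100011
252 = 11111100
149 = 10010101
Binary: 10100000.01100011.11111100.10010101


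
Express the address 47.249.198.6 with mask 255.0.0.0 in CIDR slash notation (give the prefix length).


Binary: 11111111.00000000.00000000.00000000
Count leading 1s
Prefix: /8


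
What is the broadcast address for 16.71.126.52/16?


Network: 16.71.0.0/16
Host bits = 16
Set all host bits to 1:
Broadcast: 16.71.255.255


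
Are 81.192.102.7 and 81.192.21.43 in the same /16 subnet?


Mask: 255.255.0.0
81.192.102.7 AND mask = 81.192.0.0
81.192.21.43 AND mask = 81.192.0.0
Yes, same subnet (81.192.0.0)


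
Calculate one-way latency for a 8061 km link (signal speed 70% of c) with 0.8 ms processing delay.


Speed = 0.7 * 3e5 km/s = 210000 km/s
Propagation delay = 8061 / 210000 = 0.0384 s = 38.3857 ms
Processing delay = 0.8 ms
Total one-way latency = 39.1857 ms


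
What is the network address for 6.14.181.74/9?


IP:   00000110.00001110.10110101.01001010
Mask: 11111111.10000000.00000000.00000000
AND operation:
Net:  00000110.00000000.00000000.00000000
Network: 6.0.0.0/9


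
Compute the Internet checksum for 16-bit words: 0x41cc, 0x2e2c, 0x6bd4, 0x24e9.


Sum all words (with carry folding):
+ 0x41cc = 0x41cc
+ 0x2e2c = 0x6ff8
+ 0x6bd4 = 0xdbcc
+ 0x24e9 = 0x00b6
One's complement: ~0x00b6
Checksum = 0xff49


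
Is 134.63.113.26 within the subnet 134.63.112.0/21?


Subnet network: 134.63.112.0
Test IP AND mask: 134.63.112.0
Yes, 134.63.113.26 is in 134.63.112.0/21


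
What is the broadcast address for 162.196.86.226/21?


Network: 162.196.80.0/21
Host bits = 11
Set all host bits to 1:
Broadcast: 162.196.87.255


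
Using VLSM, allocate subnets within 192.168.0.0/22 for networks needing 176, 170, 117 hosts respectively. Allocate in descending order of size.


176 hosts -> /24 (254 usable): 192.168.0.0/24
170 hosts -> /24 (254 usable): 192.168.1.0/24
117 hosts -> /25 (126 usable): 192.168.2.0/25
Allocation: 192.168.0.0/24 (176 hosts, 254 usable); 192.168.1.0/24 (170 hosts, 254 usable); 192.168.2.0/25 (117 hosts, 126 usable)


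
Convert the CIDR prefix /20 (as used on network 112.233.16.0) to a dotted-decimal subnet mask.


/20 means 20 network bits, 12 host bits
Binary: 11111111111111111111000000000000
Mask: 255.255.240.0


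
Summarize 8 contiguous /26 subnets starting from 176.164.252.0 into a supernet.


Original prefix: /26
Number of subnets: 8 = 2^3
New prefix = 26 - 3 = 23
Supernet: 176.164.252.0/23


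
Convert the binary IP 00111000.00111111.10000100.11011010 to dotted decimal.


00111000 = 56
00111111 = 63
10000100 = 132
11011010 = 218
IP: 56.63.132.218


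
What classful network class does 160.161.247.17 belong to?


First octet: 160
Binary: 10100000
10xxxxxx -> Class B (128-191)
Class B, default mask 255.255.0.0 (/16)


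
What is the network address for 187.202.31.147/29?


IP:   10111011.11001010.00011111.10010011
Mask: 11111111.11111111.11111111.11111000
AND operation:
Net:  10111011.11001010.00011111.10010000
Network: 187.202.31.144/29


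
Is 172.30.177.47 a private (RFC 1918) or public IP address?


RFC 1918 private ranges:
  10.0.0.0/8 (10.0.0.0 - 10.255.255.255)
  172.16.0.0/12 (172.16.0.0 - 172.31.255.255)
  192.168.0.0/16 (192.168.0.0 - 192.168.255.255)
Private (in 172.16.0.0/12)


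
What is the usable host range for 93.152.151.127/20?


Network: 93.152.144.0
Broadcast: 93.152.159.255
First usable = network + 1
Last usable = broadcast - 1
Range: 93.152.144.1 to 93.152.159.254


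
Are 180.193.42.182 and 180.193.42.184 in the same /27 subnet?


Mask: 255.255.255.224
180.193.42.182 AND mask = 180.193.42.160
180.193.42.184 AND mask = 180.193.42.160
Yes, same subnet (180.193.42.160)


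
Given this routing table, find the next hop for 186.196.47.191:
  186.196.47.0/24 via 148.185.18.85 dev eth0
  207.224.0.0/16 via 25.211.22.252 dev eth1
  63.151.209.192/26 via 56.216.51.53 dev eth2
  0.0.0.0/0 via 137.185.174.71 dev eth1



Longest prefix match for 186.196.47.191:
  /24 186.196.47.0: MATCH
  /16 207.224.0.0: no
  /26 63.151.209.192: no
  /0 0.0.0.0: MATCH
Selected: next-hop 148.185.18.85 via eth0 (matched /24)


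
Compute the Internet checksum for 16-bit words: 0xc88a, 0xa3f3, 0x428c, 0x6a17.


Sum all words (with carry folding):
+ 0xc88a = 0xc88a
+ 0xa3f3 = 0x6c7e
+ 0x428c = 0xaf0a
+ 0x6a17 = 0x1922
One's complement: ~0x1922
Checksum = 0xe6dd


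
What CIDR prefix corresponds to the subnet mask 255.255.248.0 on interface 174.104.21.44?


Binary: 11111111.11111111.11111000.00000000
Count leading 1s
Prefix: /21


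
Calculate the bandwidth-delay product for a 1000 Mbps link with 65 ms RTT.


BDP = bandwidth * RTT
= 1000 Mbps * 65 ms
= 1000 * 1e6 * 65 / 1000 bits
= 65000000 bits
= 8125000 bytes
= 7934.5703 KB
BDP = 65000000 bits (8125000 bytes)


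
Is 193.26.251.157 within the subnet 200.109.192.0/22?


Subnet network: 200.109.192.0
Test IP AND mask: 193.26.248.0
No, 193.26.251.157 is not in 200.109.192.0/22


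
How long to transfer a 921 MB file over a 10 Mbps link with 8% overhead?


Effective throughput = 10 * (1 - 8/100) = 9.2 Mbps
File size in Mb = 921 * 8 = 7368 Mb
Time = 7368 / 9.2
Time = 800.8696 seconds


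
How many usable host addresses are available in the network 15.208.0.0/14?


Host bits = 32 - 14 = 18
Total addresses = 2^18 = 262144
Usable = total - 2 (network and broadcast)
Usable hosts: 262142


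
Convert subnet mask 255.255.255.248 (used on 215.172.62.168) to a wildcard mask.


Subnet mask: 255.255.255.248
Wildcard = 255.255.255.255 - subnet mask
255 - 255 = 0
255 - 255 = 0
255 - 255 = 0
255 - 248 = 7
Wildcard: 0.0.0.7


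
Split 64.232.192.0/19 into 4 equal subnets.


New prefix = 19 + 2 = 21
Each subnet has 2048 addresses
  64.232.192.0/21
  64.232.200.0/21
  64.232.208.0/21
  64.232.216.0/21
Subnets: 64.232.192.0/21, 64.232.200.0/21, 64.232.208.0/21, 64.232.216.0/21


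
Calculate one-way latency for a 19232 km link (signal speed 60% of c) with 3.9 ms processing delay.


Speed = 0.6 * 3e5 km/s = 180000 km/s
Propagation delay = 19232 / 180000 = 0.1068 s = 106.8444 ms
Processing delay = 3.9 ms
Total one-way latency = 110.7444 ms


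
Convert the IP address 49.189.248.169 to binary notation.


49 = 00110001
189 = 10111101
248 = 11111000
169 = 10101001
Binary: 00110001.10111101.11111000.10101001


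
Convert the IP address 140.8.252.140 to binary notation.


140 = 10001100
8 = 00001000
252 = 11111100
140 = 10001100
Binary: 10001100.00001000.11111100.10001100


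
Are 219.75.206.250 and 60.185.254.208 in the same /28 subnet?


Mask: 255.255.255.240
219.75.206.250 AND mask = 219.75.206.240
60.185.254.208 AND mask = 60.185.254.208
No, different subnets (219.75.206.240 vs 60.185.254.208)


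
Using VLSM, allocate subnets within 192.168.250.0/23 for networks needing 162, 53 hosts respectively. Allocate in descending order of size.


162 hosts -> /24 (254 usable): 192.168.250.0/24
53 hosts -> /26 (62 usable): 192.168.251.0/26
Allocation: 192.168.250.0/24 (162 hosts, 254 usable); 192.168.251.0/26 (53 hosts, 62 usable)


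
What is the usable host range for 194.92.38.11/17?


Network: 194.92.0.0
Broadcast: 194.92.127.255
First usable = network + 1
Last usable = broadcast - 1
Range: 194.92.0.1 to 194.92.127.254


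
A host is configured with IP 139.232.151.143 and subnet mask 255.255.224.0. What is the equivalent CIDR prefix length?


Binary: 11111111.11111111.11100000.00000000
Count leading 1s
Prefix: /19


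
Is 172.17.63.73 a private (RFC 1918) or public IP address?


RFC 1918 private ranges:
  10.0.0.0/8 (10.0.0.0 - 10.255.255.255)
  172.16.0.0/12 (172.16.0.0 - 172.31.255.255)
  192.168.0.0/16 (192.168.0.0 - 192.168.255.255)
Private (in 172.16.0.0/12)


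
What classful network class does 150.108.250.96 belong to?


First octet: 150
Binary: 10010110
10xxxxxx -> Class B (128-191)
Class B, default mask 255.255.0.0 (/16)


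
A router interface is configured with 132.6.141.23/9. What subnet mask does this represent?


/9 means 9 network bits, 23 host bits
Binary: 11111111100000000000000000000000
Mask: 255.128.0.0


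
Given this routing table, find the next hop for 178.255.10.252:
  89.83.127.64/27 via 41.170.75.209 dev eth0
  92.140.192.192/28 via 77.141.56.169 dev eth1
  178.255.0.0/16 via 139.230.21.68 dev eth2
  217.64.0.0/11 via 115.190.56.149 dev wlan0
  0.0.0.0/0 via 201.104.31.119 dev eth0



Longest prefix match for 178.255.10.252:
  /27 89.83.127.64: no
  /28 92.140.192.192: no
  /16 178.255.0.0: MATCH
  /11 217.64.0.0: no
  /0 0.0.0.0: MATCH
Selected: next-hop 139.230.21.68 via eth2 (matched /16)


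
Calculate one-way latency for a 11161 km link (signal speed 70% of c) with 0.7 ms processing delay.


Speed = 0.7 * 3e5 km/s = 210000 km/s
Propagation delay = 11161 / 210000 = 0.0531 s = 53.1476 ms
Processing delay = 0.7 ms
Total one-way latency = 53.8476 ms


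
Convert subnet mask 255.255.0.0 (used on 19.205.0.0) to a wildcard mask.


Subnet mask: 255.255.0.0
Wildcard = 255.255.255.255 - subnet mask
255 - 255 = 0
255 - 255 = 0
255 - 0 = 255
255 - 0 = 255
Wildcard: 0.0.255.255


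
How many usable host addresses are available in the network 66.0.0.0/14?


Host bits = 32 - 14 = 18
Total addresses = 2^18 = 262144
Usable = total - 2 (network and broadcast)
Usable hosts: 262142


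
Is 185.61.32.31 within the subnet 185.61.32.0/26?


Subnet network: 185.61.32.0
Test IP AND mask: 185.61.32.0
Yes, 185.61.32.31 is in 185.61.32.0/26


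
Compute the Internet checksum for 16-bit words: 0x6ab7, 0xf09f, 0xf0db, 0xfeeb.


Sum all words (with carry folding):
+ 0x6ab7 = 0x6ab7
+ 0xf09f = 0x5b57
+ 0xf0db = 0x4c33
+ 0xfeeb = 0x4b1f
One's complement: ~0x4b1f
Checksum = 0xb4e0


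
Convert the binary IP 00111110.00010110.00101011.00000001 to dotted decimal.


00111110 = 62
00010110 = 22
00101011 = 43
00000001 = 1
IP: 62.22.43.1


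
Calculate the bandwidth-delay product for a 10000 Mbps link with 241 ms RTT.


BDP = bandwidth * RTT
= 10000 Mbps * 241 ms
= 10000 * 1e6 * 241 / 1000 bits
= 2410000000 bits
= 301250000 bytes
= 294189.4531 KB
BDP = 2410000000 bits (301250000 bytes)


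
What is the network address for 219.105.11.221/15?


IP:   11011011.01101001.00001011.11011101
Mask: 11111111.11111110.00000000.00000000
AND operation:
Net:  11011011.01101000.00000000.00000000
Network: 219.104.0.0/15


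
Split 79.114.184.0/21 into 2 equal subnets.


New prefix = 21 + 1 = 22
Each subnet has 1024 addresses
  79.114.184.0/22
  79.114.188.0/22
Subnets: 79.114.184.0/22, 79.114.188.0/22


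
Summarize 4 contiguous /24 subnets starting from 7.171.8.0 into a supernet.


Original prefix: /24
Number of subnets: 4 = 2^2
New prefix = 24 - 2 = 22
Supernet: 7.171.8.0/22


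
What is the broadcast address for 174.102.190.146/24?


Network: 174.102.190.0/24
Host bits = 8
Set all host bits to 1:
Broadcast: 174.102.190.255


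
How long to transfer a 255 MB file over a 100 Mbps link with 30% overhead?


Effective throughput = 100 * (1 - 30/100) = 70 Mbps
File size in Mb = 255 * 8 = 2040 Mb
Time = 2040 / 70
Time = 29.1429 seconds


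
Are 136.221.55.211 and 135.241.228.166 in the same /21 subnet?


Mask: 255.255.248.0
136.221.55.211 AND mask = 136.221.48.0
135.241.228.166 AND mask = 135.241.224.0
No, different subnets (136.221.48.0 vs 135.241.224.0)


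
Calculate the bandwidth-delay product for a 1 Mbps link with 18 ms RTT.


BDP = bandwidth * RTT
= 1 Mbps * 18 ms
= 1 * 1e6 * 18 / 1000 bits
= 18000 bits
= 2250 bytes
= 2.1973 KB
BDP = 18000 bits (2250 bytes)


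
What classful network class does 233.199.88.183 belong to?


First octet: 233
Binary: 11101001
1110xxxx -> Class D (224-239)
Class D (multicast), default mask N/A


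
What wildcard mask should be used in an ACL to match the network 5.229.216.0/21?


Subnet mask: 255.255.248.0
Wildcard = 255.255.255.255 - subnet mask
255 - 255 = 0
255 - 255 = 0
255 - 248 = 7
255 - 0 = 255
Wildcard: 0.0.7.255


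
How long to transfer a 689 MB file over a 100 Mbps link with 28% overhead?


Effective throughput = 100 * (1 - 28/100) = 72 Mbps
File size in Mb = 689 * 8 = 5512 Mb
Time = 5512 / 72
Time = 76.5556 seconds


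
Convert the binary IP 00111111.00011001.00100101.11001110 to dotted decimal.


00111111 = 63
00011001 = 25
00100101 = 37
11001110 = 206
IP: 63.25.37.206


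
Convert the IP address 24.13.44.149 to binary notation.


24 = 00011000
13 = 00001101
44 = 00101100
149 = 10010101
Binary: 00011000.00001101.00101100.10010101


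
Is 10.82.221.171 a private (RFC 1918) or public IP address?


RFC 1918 private ranges:
  10.0.0.0/8 (10.0.0.0 - 10.255.255.255)
  172.16.0.0/12 (172.16.0.0 - 172.31.255.255)
  192.168.0.0/16 (192.168.0.0 - 192.168.255.255)
Private (in 10.0.0.0/8)


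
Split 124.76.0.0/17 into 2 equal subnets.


New prefix = 17 + 1 = 18
Each subnet has 16384 addresses
  124.76.0.0/18
  124.76.64.0/18
Subnets: 124.76.0.0/18, 124.76.64.0/18


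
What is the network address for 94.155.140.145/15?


IP:   01011110.10011011.10001100.10010001
Mask: 11111111.11111110.00000000.00000000
AND operation:
Net:  01011110.10011010.00000000.00000000
Network: 94.154.0.0/15


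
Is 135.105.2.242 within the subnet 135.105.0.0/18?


Subnet network: 135.105.0.0
Test IP AND mask: 135.105.0.0
Yes, 135.105.2.242 is in 135.105.0.0/18


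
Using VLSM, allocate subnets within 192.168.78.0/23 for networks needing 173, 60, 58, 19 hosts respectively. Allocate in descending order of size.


173 hosts -> /24 (254 usable): 192.168.78.0/24
60 hosts -> /26 (62 usable): 192.168.79.0/26
58 hosts -> /26 (62 usable): 192.168.79.64/26
19 hosts -> /27 (30 usable): 192.168.79.128/27
Allocation: 192.168.78.0/24 (173 hosts, 254 usable); 192.168.79.0/26 (60 hosts, 62 usable); 192.168.79.64/26 (58 hosts, 62 usable); 192.168.79.128/27 (19 hosts, 30 usable)


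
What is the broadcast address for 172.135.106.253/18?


Network: 172.135.64.0/18
Host bits = 14
Set all host bits to 1:
Broadcast: 172.135.127.255


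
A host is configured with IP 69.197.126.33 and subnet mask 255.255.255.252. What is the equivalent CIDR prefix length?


Binary: 11111111.11111111.11111111.11111100
Count leading 1s
Prefix: /30


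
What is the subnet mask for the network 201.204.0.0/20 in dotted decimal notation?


/20 means 20 network bits, 12 host bits
Binary: 11111111111111111111000000000000
Mask: 255.255.240.0


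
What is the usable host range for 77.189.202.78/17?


Network: 77.189.128.0
Broadcast: 77.189.255.255
First usable = network + 1
Last usable = broadcast - 1
Range: 77.189.128.1 to 77.189.255.254


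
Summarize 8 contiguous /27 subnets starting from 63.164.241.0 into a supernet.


Original prefix: /27
Number of subnets: 8 = 2^3
New prefix = 27 - 3 = 24
Supernet: 63.164.241.0/24


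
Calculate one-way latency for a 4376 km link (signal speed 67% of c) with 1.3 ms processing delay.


Speed = 0.67 * 3e5 km/s = 201000 km/s
Propagation delay = 4376 / 201000 = 0.0218 s = 21.7711 ms
Processing delay = 1.3 ms
Total one-way latency = 23.0711 ms


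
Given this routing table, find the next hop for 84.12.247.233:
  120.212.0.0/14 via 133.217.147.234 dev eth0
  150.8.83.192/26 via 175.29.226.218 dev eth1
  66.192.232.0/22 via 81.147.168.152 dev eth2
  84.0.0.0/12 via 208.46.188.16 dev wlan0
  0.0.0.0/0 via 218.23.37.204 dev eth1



Longest prefix match for 84.12.247.233:
  /14 120.212.0.0: no
  /26 150.8.83.192: no
  /22 66.192.232.0: no
  /12 84.0.0.0: MATCH
  /0 0.0.0.0: MATCH
Selected: next-hop 208.46.188.16 via wlan0 (matched /12)


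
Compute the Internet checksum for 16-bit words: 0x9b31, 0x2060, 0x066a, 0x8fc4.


Sum all words (with carry folding):
+ 0x9b31 = 0x9b31
+ 0x2060 = 0xbb91
+ 0x066a = 0xc1fb
+ 0x8fc4 = 0x51c0
One's complement: ~0x51c0
Checksum = 0xae3f


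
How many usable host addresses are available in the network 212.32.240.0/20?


Host bits = 32 - 20 = 12
Total addresses = 2^12 = 4096
Usable = total - 2 (network and broadcast)
Usable hosts: 4094


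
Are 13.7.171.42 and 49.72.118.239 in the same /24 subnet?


Mask: 255.255.255.0
13.7.171.42 AND mask = 13.7.171.0
49.72.118.239 AND mask = 49.72.118.0
No, different subnets (13.7.171.0 vs 49.72.118.0)


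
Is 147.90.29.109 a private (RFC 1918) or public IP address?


RFC 1918 private ranges:
  10.0.0.0/8 (10.0.0.0 - 10.255.255.255)
  172.16.0.0/12 (172.16.0.0 - 172.31.255.255)
  192.168.0.0/16 (192.168.0.0 - 192.168.255.255)
Public (not in any RFC 1918 range)


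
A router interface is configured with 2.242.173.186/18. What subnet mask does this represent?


/18 means 18 network bits, 14 host bits
Binary: 11111111111111111100000000000000
Mask: 255.255.192.0


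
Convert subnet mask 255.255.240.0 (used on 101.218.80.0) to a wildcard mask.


Subnet mask: 255.255.240.0
Wildcard = 255.255.255.255 - subnet mask
255 - 255 = 0
255 - 255 = 0
255 - 240 = 15
255 - 0 = 255
Wildcard: 0.0.15.255


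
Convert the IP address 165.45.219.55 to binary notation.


165 = 10100101
45 = 00101101
219 = 11011011
55 = 00110111
Binary: 10100101.00101101.11011011.00110111


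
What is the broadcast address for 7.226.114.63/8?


Network: 7.0.0.0/8
Host bits = 24
Set all host bits to 1:
Broadcast: 7.255.255.255


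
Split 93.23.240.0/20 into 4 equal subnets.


New prefix = 20 + 2 = 22
Each subnet has 1024 addresses
  93.23.240.0/22
  93.23.244.0/22
  93.23.248.0/22
  93.23.252.0/22
Subnets: 93.23.240.0/22, 93.23.244.0/22, 93.23.248.0/22, 93.23.252.0/22


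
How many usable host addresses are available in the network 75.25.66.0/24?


Host bits = 32 - 24 = 8
Total addresses = 2^8 = 256
Usable = total - 2 (network and broadcast)
Usable hosts: 254


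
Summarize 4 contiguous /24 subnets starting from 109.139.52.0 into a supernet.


Original prefix: /24
Number of subnets: 4 = 2^2
New prefix = 24 - 2 = 22
Supernet: 109.139.52.0/22


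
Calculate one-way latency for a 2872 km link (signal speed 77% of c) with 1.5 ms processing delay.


Speed = 0.77 * 3e5 km/s = 231000 km/s
Propagation delay = 2872 / 231000 = 0.0124 s = 12.4329 ms
Processing delay = 1.5 ms
Total one-way latency = 13.9329 ms


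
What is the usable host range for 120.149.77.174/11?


Network: 120.128.0.0
Broadcast: 120.159.255.255
First usable = network + 1
Last usable = broadcast - 1
Range: 120.128.0.1 to 120.159.255.254


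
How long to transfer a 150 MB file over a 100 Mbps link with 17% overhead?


Effective throughput = 100 * (1 - 17/100) = 83 Mbps
File size in Mb = 150 * 8 = 1200 Mb
Time = 1200 / 83
Time = 14.4578 seconds
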